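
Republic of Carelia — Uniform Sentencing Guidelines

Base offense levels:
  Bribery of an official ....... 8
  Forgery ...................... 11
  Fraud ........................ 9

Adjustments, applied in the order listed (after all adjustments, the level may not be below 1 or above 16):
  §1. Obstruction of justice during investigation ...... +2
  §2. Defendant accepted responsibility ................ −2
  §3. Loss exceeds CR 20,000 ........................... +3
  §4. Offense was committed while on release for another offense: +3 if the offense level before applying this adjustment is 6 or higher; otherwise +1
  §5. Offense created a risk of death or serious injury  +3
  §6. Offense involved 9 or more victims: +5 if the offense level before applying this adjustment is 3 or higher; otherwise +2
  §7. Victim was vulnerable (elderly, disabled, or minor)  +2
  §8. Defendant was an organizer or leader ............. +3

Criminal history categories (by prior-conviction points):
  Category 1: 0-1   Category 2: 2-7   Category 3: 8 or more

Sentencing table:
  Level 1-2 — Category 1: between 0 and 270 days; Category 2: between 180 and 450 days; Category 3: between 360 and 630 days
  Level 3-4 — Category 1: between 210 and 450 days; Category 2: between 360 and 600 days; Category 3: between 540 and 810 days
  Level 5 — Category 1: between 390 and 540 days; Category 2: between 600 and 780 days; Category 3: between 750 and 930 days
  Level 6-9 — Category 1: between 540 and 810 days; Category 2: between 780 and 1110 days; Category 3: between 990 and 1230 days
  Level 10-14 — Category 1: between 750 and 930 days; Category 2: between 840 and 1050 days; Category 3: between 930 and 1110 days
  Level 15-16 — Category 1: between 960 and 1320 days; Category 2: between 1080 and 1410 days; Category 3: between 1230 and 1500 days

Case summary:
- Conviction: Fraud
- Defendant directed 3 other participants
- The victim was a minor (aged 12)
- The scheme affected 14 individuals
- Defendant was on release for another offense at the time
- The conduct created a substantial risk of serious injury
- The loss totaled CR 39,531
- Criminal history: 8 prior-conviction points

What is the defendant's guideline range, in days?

1230-1500 days

Base offense level for fraud: 9.
§1 does not apply.
§3 applies: 9 + 3 = 12.
§4 applies (level before this adjustment is 12 ≥ 6, so +3): 12 + 3 = 15.
§5 applies: 15 + 3 = 18.
§6 applies (level before this adjustment is 18 ≥ 3, so +5): 18 + 5 = 23.
§7 applies: 23 + 2 = 25.
§8 applies: 25 + 3 = 28.
Level 28 exceeds the maximum of 16; capped at 16.
Final offense level: 16.
Criminal history: 8 prior points → Category 3 (8+).
Level 16 falls in the 15-16 band.
Grid: Level 15-16 × Category 3 = 1230-1500 days.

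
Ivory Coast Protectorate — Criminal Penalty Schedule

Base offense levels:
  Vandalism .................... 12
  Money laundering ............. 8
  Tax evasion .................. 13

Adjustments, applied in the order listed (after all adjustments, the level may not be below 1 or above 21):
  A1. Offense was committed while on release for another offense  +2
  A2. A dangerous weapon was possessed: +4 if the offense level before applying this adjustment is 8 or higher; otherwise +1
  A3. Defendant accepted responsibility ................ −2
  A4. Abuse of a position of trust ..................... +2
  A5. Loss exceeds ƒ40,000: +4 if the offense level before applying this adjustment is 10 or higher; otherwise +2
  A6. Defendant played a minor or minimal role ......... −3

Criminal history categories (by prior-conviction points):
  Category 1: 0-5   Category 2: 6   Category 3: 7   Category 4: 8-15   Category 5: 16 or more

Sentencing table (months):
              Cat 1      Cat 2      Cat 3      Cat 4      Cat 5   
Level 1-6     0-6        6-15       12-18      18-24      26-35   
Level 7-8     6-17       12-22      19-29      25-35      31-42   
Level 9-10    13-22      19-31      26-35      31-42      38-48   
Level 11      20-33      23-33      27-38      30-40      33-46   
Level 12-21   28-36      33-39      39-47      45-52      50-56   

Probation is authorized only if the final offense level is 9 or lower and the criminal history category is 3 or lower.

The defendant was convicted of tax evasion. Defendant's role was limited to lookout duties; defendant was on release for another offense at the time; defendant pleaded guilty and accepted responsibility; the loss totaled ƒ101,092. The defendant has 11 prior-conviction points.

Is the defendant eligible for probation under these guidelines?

No

Base offense level for tax evasion: 13.
A1 applies: 13 + 2 = 15.
A2 does not apply.
A3 applies: 15 − 2 = 13.
A5 applies (level before this adjustment is 13 ≥ 10, so +4): 13 + 4 = 17.
A6 applies: 17 − 3 = 14.
Final offense level: 14.
Criminal history: 11 prior points → Category 4 (8-15).
Level 14 falls in the 12-21 band.
Grid: Level 12-21 × Category 4 = 45-52 months.
Probation check: level 14 > 9 and category 4 > 3 → not eligible.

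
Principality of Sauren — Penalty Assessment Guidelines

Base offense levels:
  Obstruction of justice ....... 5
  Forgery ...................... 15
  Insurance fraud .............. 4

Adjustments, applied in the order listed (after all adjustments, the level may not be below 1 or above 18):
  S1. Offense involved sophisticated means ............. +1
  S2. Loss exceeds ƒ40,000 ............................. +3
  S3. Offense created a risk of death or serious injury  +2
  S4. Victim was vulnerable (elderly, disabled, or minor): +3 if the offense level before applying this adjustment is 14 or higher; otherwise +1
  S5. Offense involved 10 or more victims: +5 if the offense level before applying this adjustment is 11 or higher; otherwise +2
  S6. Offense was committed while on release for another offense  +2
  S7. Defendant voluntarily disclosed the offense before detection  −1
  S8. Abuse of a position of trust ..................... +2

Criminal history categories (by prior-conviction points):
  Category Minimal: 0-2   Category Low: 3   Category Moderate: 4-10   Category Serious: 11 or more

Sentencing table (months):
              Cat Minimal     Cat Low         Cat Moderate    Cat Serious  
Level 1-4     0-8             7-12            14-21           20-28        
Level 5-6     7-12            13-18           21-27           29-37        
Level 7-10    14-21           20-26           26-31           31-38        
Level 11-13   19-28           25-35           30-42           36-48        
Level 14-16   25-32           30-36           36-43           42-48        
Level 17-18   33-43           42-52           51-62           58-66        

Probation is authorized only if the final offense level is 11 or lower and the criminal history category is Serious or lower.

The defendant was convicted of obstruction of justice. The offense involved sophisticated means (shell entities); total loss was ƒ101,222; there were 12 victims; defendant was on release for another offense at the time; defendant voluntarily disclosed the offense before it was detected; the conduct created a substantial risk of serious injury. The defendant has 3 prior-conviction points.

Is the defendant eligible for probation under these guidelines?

Base offense level for obstruction of justice: 5.
S1 applies: 5 + 1 = 6.
S2 applies: 6 + 3 = 9.
S3 applies: 9 + 2 = 11.
S5 applies (level before this adjustment is 11 ≥ 11, so +5): 11 + 5 = 16.
S6 applies: 16 + 2 = 18.
S7 applies: 18 − 1 = 17.
S8 does not apply.
Final offense level: 17.
Criminal history: 3 prior points → Category Low (3).
Level 17 falls in the 17-18 band.
Grid: Level 17-18 × Category Low = 42-52 months.
Probation check: level 17 > 11 and category Low ≤ Serious → not eligible.

No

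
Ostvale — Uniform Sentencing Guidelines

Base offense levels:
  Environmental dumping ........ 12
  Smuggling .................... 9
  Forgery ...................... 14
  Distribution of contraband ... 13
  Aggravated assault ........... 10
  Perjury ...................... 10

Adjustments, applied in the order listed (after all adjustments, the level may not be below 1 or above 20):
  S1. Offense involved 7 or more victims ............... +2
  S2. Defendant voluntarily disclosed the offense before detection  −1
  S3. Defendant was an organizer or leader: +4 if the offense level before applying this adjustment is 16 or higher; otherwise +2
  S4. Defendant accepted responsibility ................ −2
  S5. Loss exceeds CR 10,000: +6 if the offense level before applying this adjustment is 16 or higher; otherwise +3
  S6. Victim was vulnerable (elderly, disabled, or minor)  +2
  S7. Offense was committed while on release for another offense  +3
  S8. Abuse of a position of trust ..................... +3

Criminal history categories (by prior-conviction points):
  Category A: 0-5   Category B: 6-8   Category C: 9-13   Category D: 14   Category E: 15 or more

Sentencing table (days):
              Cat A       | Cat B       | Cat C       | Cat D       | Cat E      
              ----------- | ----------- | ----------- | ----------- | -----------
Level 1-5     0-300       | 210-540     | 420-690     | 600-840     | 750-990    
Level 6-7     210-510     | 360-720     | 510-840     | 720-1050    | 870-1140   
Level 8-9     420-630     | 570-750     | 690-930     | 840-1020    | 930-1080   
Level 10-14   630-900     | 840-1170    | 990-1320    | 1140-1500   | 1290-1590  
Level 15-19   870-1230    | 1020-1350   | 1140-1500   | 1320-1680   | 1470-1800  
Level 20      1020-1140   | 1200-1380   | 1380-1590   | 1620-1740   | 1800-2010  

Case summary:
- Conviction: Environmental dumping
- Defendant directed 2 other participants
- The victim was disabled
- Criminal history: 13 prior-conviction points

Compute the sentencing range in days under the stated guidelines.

1140-1500 days

Base offense level for environmental dumping: 12.
S2 does not apply.
S3 applies (level before this adjustment is 12 < 16, so +2): 12 + 2 = 14.
S6 applies: 14 + 2 = 16.
Final offense level: 16.
Criminal history: 13 prior points → Category C (9-13).
Level 16 falls in the 15-19 band.
Grid: Level 15-19 × Category C = 1140-1500 days.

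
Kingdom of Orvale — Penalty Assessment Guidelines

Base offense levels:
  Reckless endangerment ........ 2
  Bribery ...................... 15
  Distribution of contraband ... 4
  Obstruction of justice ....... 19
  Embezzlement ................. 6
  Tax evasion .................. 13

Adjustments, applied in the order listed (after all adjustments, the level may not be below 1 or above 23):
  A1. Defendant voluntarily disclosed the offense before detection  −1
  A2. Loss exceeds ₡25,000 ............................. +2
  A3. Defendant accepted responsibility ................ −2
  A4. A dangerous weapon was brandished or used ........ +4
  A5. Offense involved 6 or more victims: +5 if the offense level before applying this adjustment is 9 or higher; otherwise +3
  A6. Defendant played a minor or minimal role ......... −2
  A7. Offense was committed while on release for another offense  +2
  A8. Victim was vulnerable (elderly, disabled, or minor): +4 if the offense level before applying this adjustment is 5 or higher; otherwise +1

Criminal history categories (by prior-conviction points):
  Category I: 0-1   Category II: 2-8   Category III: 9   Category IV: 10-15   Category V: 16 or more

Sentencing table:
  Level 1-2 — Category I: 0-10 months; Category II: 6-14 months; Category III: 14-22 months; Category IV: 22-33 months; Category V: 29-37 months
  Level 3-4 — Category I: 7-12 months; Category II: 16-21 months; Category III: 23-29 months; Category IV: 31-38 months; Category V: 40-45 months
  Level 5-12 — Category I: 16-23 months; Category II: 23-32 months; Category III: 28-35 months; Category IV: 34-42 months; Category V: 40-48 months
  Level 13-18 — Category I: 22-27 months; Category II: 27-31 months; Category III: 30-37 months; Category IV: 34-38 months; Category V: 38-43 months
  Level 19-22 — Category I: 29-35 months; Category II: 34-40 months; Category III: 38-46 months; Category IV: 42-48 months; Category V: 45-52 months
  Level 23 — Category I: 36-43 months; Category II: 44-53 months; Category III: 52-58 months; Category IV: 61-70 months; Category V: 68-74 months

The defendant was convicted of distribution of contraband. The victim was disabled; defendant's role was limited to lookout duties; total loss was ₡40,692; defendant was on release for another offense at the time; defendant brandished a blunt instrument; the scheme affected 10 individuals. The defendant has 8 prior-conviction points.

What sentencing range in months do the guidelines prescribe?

Base offense level for distribution of contraband: 4.
A1 does not apply.
A2 applies: 4 + 2 = 6.
A4 applies: 6 + 4 = 10.
A5 applies (level before this adjustment is 10 ≥ 9, so +5): 10 + 5 = 15.
A6 applies: 15 − 2 = 13.
A7 applies: 13 + 2 = 15.
A8 applies (level before this adjustment is 15 ≥ 5, so +4): 15 + 4 = 19.
Final offense level: 19.
Criminal history: 8 prior points → Category II (2-8).
Level 19 falls in the 19-22 band.
Grid: Level 19-22 × Category II = 34-40 months.

34-40 months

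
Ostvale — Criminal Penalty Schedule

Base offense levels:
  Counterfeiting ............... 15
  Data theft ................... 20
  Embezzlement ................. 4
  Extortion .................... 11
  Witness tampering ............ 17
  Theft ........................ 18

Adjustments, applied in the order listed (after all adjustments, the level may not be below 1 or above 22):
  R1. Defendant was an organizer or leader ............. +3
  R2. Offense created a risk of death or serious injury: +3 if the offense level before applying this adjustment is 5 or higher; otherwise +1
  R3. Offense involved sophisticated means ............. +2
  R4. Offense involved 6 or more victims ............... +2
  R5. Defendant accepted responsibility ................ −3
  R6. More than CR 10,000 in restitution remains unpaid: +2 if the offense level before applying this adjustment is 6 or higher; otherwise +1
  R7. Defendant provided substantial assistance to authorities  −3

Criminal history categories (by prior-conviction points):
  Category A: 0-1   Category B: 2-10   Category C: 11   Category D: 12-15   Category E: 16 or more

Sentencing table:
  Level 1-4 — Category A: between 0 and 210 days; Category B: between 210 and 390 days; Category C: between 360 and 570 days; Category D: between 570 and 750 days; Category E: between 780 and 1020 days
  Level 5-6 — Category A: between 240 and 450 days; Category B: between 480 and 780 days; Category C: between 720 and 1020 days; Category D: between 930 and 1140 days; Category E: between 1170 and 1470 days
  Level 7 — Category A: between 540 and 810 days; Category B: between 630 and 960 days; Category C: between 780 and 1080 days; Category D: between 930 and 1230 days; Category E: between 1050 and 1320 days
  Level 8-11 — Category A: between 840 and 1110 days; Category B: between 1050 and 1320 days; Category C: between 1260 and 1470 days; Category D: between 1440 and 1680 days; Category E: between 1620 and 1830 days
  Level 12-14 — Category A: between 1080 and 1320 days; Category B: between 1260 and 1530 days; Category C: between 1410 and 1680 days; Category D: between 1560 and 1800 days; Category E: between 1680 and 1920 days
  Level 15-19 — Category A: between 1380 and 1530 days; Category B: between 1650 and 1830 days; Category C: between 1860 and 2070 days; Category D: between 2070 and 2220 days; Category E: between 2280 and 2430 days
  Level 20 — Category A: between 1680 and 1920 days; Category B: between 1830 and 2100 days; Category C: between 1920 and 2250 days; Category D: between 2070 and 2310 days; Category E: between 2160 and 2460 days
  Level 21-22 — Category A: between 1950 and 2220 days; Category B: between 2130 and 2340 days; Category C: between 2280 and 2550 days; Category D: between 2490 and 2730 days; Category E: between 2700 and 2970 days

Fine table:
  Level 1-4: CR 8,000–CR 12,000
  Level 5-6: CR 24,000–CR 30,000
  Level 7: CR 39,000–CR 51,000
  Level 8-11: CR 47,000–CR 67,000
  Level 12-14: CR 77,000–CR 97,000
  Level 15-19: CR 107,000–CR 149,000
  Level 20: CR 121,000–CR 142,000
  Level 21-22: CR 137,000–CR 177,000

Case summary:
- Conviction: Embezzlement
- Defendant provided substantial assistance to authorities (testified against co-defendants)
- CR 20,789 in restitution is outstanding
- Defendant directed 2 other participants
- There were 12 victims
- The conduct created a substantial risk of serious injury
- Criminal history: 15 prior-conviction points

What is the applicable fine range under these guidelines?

Base offense level for embezzlement: 4.
R1 applies: 4 + 3 = 7.
R2 applies (level before this adjustment is 7 ≥ 5, so +3): 7 + 3 = 10.
R4 applies: 10 + 2 = 12.
R6 applies (level before this adjustment is 12 ≥ 6, so +2): 12 + 2 = 14.
R7 applies: 14 − 3 = 11.
Final offense level: 11.
Level 11 falls in the 8-11 band.
Fine table: Level 8-11 → CR 47,000–CR 67,000.

CR 47,000–CR 67,000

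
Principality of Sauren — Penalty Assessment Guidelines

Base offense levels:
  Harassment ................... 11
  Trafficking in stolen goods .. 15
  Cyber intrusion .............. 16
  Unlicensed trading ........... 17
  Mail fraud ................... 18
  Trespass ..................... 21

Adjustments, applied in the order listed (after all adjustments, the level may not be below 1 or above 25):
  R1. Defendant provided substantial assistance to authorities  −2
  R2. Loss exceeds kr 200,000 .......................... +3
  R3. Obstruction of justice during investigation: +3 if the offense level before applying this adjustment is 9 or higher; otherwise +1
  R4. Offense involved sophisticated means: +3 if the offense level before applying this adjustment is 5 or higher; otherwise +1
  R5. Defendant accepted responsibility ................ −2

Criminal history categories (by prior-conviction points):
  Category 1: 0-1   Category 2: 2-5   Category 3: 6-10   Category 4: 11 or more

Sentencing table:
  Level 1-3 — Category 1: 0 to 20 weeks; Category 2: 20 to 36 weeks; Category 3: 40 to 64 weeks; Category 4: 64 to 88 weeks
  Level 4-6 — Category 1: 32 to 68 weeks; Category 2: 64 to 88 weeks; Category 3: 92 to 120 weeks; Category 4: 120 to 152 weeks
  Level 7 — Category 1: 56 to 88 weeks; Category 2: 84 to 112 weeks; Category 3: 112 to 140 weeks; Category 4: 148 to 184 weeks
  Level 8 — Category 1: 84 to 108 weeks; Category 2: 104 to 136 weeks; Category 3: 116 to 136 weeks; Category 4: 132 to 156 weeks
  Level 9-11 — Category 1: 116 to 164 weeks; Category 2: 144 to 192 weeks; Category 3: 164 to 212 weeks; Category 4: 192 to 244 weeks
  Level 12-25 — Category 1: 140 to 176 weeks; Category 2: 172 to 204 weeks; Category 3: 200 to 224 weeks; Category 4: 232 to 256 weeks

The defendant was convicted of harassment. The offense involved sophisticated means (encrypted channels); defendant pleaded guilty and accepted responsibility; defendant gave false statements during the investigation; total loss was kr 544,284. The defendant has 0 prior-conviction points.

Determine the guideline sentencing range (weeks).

140-176 weeks

Base offense level for harassment: 11.
R1 does not apply.
R2 applies: 11 + 3 = 14.
R3 applies (level before this adjustment is 14 ≥ 9, so +3): 14 + 3 = 17.
R4 applies (level before this adjustment is 17 ≥ 5, so +3): 17 + 3 = 20.
R5 applies: 20 − 2 = 18.
Final offense level: 18.
Criminal history: 0 prior points → Category 1 (0-1).
Level 18 falls in the 12-25 band.
Grid: Level 12-25 × Category 1 = 140-176 weeks.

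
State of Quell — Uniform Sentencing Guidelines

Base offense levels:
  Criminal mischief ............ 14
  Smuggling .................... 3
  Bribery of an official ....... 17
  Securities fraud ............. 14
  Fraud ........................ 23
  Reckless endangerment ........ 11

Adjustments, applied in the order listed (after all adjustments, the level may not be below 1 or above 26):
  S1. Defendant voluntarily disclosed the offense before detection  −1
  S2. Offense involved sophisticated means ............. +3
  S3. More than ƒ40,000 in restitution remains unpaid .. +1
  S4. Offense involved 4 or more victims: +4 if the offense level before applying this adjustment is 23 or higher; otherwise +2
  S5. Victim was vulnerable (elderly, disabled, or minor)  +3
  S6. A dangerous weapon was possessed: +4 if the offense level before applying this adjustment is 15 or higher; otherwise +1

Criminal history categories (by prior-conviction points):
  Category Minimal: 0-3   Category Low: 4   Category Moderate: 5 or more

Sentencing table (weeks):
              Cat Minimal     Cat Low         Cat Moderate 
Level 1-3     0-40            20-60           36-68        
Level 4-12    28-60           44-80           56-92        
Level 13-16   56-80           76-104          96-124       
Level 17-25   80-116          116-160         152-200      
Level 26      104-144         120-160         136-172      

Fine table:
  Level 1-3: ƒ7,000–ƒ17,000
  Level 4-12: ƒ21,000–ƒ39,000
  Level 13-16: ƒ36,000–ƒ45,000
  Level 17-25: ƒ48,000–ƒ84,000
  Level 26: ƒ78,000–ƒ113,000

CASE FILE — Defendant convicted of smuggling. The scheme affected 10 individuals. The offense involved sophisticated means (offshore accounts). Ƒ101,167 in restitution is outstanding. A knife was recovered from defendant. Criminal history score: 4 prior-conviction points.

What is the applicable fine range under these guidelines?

ƒ21,000–ƒ39,000

Base offense level for smuggling: 3.
S2 applies: 3 + 3 = 6.
S3 applies: 6 + 1 = 7.
S4 applies (level before this adjustment is 7 < 23, so +2): 7 + 2 = 9.
S6 applies (level before this adjustment is 9 < 15, so +1): 9 + 1 = 10.
Final offense level: 10.
Level 10 falls in the 4-12 band.
Fine table: Level 4-12 → ƒ21,000–ƒ39,000.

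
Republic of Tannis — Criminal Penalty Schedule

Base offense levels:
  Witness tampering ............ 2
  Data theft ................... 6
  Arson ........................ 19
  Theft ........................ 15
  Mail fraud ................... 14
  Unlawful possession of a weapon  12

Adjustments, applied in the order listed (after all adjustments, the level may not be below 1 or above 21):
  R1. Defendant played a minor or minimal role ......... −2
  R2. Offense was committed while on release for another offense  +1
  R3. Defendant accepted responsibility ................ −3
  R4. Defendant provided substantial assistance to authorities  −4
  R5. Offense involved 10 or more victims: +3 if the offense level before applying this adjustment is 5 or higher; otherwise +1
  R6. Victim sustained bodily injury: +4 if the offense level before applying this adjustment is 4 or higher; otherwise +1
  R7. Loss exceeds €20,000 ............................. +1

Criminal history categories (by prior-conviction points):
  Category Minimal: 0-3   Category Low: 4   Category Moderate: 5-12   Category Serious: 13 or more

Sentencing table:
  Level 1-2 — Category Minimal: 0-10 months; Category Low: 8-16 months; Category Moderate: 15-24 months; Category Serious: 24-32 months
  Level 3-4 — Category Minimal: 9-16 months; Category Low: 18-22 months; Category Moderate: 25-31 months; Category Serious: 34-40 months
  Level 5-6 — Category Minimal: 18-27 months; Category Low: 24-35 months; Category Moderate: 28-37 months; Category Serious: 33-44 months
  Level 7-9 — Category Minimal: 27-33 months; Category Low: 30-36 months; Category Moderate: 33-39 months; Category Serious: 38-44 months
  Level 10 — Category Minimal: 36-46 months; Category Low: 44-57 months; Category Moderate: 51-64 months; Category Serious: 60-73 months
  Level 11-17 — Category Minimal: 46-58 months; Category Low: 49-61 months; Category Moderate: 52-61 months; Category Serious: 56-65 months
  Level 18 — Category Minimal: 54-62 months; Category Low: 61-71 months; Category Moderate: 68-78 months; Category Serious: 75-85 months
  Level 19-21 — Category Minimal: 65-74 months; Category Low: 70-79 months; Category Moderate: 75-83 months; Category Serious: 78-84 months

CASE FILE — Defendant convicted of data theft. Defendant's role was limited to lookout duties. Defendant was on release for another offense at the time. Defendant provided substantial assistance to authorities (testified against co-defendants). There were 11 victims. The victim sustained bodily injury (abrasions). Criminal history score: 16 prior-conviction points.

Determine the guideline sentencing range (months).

34-40 months

Base offense level for data theft: 6.
R1 applies: 6 − 2 = 4.
R2 applies: 4 + 1 = 5.
R3 does not apply.
R4 applies: 5 − 4 = 1.
R5 applies (level before this adjustment is 1 < 5, so +1): 1 + 1 = 2.
R6 applies (level before this adjustment is 2 < 4, so +1): 2 + 1 = 3.
Final offense level: 3.
Criminal history: 16 prior points → Category Serious (13+).
Level 3 falls in the 3-4 band.
Grid: Level 3-4 × Category Serious = 34-40 months.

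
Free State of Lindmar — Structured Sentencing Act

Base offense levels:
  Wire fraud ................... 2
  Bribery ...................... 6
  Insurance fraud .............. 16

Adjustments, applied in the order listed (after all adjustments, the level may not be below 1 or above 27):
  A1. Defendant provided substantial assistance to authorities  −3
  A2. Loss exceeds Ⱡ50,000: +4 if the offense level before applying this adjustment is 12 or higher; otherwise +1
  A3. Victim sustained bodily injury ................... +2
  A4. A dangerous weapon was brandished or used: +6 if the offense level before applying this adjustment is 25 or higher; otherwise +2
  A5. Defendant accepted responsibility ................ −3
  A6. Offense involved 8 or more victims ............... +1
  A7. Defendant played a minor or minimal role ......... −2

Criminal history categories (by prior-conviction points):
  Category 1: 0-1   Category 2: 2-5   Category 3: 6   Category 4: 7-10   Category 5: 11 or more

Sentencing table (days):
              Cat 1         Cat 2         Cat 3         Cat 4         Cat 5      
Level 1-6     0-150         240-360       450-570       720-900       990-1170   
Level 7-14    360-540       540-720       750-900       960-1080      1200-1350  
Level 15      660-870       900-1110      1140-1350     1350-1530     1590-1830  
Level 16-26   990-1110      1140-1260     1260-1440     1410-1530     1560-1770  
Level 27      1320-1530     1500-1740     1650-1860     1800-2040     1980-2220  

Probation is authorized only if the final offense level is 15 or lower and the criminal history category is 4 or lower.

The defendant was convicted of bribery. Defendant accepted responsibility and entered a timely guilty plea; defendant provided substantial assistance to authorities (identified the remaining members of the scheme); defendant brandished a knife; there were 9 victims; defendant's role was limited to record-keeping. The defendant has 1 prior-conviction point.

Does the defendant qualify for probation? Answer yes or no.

Base offense level for bribery: 6.
A1 applies: 6 − 3 = 3.
A2 does not apply.
A4 applies (level before this adjustment is 3 < 25, so +2): 3 + 2 = 5.
A5 applies: 5 − 3 = 2.
A6 applies: 2 + 1 = 3.
A7 applies: 3 − 2 = 1.
Final offense level: 1.
Criminal history: 1 prior point → Category 1 (0-1).
Level 1 falls in the 1-6 band.
Grid: Level 1-6 × Category 1 = 0-150 days.
Probation check: level 1 ≤ 15 and category 1 ≤ 4 → eligible.

Yes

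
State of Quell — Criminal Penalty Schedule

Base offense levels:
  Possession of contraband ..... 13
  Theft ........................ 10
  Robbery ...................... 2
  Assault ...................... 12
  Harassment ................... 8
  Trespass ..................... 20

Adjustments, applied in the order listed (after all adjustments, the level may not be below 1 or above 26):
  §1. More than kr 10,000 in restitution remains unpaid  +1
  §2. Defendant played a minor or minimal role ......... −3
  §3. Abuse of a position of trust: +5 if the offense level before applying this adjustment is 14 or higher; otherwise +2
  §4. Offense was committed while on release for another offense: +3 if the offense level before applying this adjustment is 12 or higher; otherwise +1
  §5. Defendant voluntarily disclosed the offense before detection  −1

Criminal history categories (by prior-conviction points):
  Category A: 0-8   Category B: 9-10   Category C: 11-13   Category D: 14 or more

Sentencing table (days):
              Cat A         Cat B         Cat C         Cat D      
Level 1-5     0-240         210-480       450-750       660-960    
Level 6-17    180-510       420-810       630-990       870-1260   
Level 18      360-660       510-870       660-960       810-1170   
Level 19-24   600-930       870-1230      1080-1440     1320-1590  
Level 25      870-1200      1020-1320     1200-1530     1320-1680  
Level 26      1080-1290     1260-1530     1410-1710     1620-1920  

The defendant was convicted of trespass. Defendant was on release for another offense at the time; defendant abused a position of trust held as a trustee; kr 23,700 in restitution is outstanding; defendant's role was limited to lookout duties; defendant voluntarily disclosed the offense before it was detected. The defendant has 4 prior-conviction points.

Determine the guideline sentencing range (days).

Base offense level for trespass: 20.
§1 applies: 20 + 1 = 21.
§2 applies: 21 − 3 = 18.
§3 applies (level before this adjustment is 18 ≥ 14, so +5): 18 + 5 = 23.
§4 applies (level before this adjustment is 23 ≥ 12, so +3): 23 + 3 = 26.
§5 applies: 26 − 1 = 25.
Final offense level: 25.
Criminal history: 4 prior points → Category A (0-8).
Level 25 falls in the 25 band.
Grid: Level 25 × Category A = 870-1200 days.

870-1200 days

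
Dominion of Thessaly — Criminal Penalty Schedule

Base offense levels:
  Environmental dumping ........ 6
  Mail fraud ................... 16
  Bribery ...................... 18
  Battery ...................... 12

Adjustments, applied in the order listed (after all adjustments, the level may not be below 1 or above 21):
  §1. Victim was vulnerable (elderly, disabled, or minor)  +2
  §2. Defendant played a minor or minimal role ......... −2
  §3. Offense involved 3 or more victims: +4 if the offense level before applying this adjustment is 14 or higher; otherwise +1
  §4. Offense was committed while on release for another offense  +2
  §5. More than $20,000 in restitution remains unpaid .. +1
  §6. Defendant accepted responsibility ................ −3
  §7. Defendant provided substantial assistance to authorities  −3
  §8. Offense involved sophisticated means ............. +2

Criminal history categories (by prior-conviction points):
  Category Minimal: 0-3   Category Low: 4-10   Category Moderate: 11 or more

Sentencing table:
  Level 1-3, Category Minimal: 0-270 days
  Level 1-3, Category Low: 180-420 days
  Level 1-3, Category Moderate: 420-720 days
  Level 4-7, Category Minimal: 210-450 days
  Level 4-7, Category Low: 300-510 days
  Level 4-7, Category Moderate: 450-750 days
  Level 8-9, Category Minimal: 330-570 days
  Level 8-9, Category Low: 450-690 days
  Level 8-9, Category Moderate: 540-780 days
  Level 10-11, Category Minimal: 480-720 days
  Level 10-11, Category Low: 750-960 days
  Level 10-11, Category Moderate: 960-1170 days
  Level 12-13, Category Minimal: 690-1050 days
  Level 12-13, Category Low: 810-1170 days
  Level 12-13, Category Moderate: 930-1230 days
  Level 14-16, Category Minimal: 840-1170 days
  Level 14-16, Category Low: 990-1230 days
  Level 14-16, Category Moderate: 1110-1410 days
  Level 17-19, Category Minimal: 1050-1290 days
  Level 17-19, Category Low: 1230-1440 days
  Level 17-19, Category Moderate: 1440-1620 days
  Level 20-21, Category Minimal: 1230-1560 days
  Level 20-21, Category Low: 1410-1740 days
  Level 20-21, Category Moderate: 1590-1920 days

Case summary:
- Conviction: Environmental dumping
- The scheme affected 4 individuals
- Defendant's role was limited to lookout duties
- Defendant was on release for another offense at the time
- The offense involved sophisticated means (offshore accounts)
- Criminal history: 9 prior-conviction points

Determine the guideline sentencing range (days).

Base offense level for environmental dumping: 6.
§2 applies: 6 − 2 = 4.
§3 applies (level before this adjustment is 4 < 14, so +1): 4 + 1 = 5.
§4 applies: 5 + 2 = 7.
§7 does not apply.
§8 applies: 7 + 2 = 9.
Final offense level: 9.
Criminal history: 9 prior points → Category Low (4-10).
Level 9 falls in the 8-9 band.
Grid: Level 8-9 × Category Low = 450-690 days.

450-690 days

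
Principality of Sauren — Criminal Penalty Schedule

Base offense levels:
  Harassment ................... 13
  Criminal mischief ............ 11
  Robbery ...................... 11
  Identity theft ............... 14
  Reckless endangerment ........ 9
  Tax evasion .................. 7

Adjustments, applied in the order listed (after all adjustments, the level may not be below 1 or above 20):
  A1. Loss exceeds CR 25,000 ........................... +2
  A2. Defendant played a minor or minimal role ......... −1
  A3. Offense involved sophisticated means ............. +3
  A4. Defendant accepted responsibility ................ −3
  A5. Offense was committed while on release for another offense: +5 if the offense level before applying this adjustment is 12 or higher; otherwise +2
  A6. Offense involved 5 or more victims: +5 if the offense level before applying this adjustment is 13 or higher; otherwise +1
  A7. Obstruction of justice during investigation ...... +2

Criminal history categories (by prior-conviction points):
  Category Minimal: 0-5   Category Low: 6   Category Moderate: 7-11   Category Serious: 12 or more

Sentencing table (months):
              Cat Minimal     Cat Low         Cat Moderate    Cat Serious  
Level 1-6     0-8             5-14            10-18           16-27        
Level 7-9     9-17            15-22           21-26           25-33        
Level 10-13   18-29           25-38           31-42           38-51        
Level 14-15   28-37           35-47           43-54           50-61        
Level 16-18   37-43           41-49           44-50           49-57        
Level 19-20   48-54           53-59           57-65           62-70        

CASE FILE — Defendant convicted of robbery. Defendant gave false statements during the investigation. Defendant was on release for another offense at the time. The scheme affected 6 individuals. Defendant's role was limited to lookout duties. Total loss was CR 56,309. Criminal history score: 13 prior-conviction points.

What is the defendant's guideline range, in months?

62-70 months

Base offense level for robbery: 11.
A1 applies: 11 + 2 = 13.
A2 applies: 13 − 1 = 12.
A4 does not apply.
A5 applies (level before this adjustment is 12 ≥ 12, so +5): 12 + 5 = 17.
A6 applies (level before this adjustment is 17 ≥ 13, so +5): 17 + 5 = 22.
A7 applies: 22 + 2 = 24.
Level 24 exceeds the maximum of 20; capped at 20.
Final offense level: 20.
Criminal history: 13 prior points → Category Serious (12+).
Level 20 falls in the 19-20 band.
Grid: Level 19-20 × Category Serious = 62-70 months.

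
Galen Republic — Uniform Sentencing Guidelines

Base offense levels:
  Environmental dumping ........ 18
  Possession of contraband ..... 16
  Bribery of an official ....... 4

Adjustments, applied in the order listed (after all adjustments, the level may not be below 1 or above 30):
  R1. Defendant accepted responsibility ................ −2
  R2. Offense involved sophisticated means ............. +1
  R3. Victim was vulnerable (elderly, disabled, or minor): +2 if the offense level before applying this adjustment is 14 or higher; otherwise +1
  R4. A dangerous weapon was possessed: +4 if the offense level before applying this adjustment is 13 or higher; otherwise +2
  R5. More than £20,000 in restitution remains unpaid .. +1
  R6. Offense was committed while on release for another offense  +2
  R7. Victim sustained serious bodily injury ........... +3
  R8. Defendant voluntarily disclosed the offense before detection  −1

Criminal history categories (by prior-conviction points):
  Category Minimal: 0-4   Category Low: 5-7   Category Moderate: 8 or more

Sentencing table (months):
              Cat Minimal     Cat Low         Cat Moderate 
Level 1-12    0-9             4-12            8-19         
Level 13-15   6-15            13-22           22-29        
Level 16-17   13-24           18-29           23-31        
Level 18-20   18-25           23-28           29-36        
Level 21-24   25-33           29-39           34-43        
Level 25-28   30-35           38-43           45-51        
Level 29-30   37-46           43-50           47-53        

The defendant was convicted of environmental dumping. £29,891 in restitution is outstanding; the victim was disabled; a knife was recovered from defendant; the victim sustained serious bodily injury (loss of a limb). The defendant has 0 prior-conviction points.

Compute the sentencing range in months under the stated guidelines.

Base offense level for environmental dumping: 18.
R3 applies (level before this adjustment is 18 ≥ 14, so +2): 18 + 2 = 20.
R4 applies (level before this adjustment is 20 ≥ 13, so +4): 20 + 4 = 24.
R5 applies: 24 + 1 = 25.
R7 applies: 25 + 3 = 28.
R8 does not apply.
Final offense level: 28.
Criminal history: 0 prior points → Category Minimal (0-4).
Level 28 falls in the 25-28 band.
Grid: Level 25-28 × Category Minimal = 30-35 months.

30-35 months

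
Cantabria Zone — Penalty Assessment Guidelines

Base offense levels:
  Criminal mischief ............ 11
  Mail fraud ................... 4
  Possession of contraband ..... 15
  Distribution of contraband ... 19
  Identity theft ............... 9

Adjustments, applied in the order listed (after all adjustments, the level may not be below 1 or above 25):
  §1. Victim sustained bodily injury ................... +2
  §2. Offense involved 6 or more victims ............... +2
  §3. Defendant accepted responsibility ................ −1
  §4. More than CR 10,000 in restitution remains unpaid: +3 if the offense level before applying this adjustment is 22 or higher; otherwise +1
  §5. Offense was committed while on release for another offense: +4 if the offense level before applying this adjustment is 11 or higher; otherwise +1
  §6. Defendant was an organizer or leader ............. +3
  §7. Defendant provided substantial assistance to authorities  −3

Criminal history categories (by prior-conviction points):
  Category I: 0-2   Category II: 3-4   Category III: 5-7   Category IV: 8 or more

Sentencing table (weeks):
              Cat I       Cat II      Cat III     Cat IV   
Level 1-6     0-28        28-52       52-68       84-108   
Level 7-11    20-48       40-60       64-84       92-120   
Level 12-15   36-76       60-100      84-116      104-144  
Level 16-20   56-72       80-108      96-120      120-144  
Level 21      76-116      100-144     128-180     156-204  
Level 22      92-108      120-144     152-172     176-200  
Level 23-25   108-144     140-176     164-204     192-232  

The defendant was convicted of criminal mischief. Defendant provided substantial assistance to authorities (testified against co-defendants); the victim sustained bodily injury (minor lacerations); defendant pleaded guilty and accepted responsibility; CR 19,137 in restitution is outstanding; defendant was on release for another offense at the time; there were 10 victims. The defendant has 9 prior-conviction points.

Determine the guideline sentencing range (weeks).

Base offense level for criminal mischief: 11.
§1 applies: 11 + 2 = 13.
§2 applies: 13 + 2 = 15.
§3 applies: 15 − 1 = 14.
§4 applies (level before this adjustment is 14 < 22, so +1): 14 + 1 = 15.
§5 applies (level before this adjustment is 15 ≥ 11, so +4): 15 + 4 = 19.
§6 does not apply.
§7 applies: 19 − 3 = 16.
Final offense level: 16.
Criminal history: 9 prior points → Category IV (8+).
Level 16 falls in the 16-20 band.
Grid: Level 16-20 × Category IV = 120-144 weeks.

120-144 weeks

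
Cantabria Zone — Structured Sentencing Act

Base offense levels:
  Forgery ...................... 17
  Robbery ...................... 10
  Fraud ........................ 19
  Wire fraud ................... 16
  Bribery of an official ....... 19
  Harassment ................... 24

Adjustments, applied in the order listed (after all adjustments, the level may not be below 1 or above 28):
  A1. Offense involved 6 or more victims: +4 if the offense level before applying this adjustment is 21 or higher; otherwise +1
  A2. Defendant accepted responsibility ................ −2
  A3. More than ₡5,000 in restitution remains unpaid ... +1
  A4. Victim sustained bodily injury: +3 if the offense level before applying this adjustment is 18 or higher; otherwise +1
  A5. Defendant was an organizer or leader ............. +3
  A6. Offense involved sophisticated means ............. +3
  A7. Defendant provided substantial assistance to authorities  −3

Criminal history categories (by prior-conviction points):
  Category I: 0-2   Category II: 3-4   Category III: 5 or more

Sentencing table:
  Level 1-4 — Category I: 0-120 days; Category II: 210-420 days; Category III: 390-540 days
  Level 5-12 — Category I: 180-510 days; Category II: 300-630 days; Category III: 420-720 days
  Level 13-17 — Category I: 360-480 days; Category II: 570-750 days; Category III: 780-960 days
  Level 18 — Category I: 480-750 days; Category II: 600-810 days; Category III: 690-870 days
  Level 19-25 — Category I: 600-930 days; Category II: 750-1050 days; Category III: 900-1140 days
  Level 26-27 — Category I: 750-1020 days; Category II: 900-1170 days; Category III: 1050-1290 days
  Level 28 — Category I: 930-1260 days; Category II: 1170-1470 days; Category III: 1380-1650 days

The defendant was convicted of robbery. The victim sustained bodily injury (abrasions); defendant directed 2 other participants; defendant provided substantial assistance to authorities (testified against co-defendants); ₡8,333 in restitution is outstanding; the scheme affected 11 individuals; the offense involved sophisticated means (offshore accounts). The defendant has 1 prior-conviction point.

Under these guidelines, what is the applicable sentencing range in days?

360-480 days

Base offense level for robbery: 10.
A1 applies (level before this adjustment is 10 < 21, so +1): 10 + 1 = 11.
A2 does not apply.
A3 applies: 11 + 1 = 12.
A4 applies (level before this adjustment is 12 < 18, so +1): 12 + 1 = 13.
A5 applies: 13 + 3 = 16.
A6 applies: 16 + 3 = 19.
A7 applies: 19 − 3 = 16.
Final offense level: 16.
Criminal history: 1 prior point → Category I (0-2).
Level 16 falls in the 13-17 band.
Grid: Level 13-17 × Category I = 360-480 days.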